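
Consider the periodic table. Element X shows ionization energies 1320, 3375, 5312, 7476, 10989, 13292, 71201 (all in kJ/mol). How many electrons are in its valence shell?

Look for the largest jump between consecutive ionization energies: IE7/IE6 ≈ 5.4, far larger than any earlier ratio.
That jump marks the point where a core electron is being removed. So the atom has 6 valence electrons.

6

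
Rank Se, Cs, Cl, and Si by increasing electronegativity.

Cs < Si < Se < Cl

Si is in period 3, group 14; Cl is in period 3, group 17; Se is in period 4, group 16; Cs is in period 6, group 1.
EN rises left→right (higher Z_eff, smaller atoms) and falls top→bottom (larger, more shielded atoms).
Here both period and group differ, so the two effects have to be weighed against each other.
Si > Cs: relative to Cs, both the across-period and down-group shifts push Si's electronegativity up.
Se > Si: period and group pull opposite ways; the across-period shift dominates (2.55 vs 1.90).
Cl > Se: relative to Se, both the across-period and down-group shifts push Cl's electronegativity up.
Approximate values (Pauling): Si 1.90, Cl 3.16, Se 2.55, Cs 0.79.
So from lowest to highest: Cs < Si < Se < Cl.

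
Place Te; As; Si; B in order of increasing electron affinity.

B < As < Si < Te

B is in period 2, group 13; Si is in period 3, group 14; As is in period 4, group 15; Te is in period 5, group 16.
EA tends to increase across a period and decrease down a group, though the pattern is less regular than for IE or radius.
These sit on a diagonal, where the across-period and down-group effects partly cancel.
As > B: the two effects oppose for this pair; the across-period effect wins (78 vs 27 kJ/mol).
Si > As: period and group pull opposite ways; the down-group shift dominates (134 vs 78 kJ/mol).
Te > Si: period and group pull opposite ways; the across-period shift dominates (190 vs 134 kJ/mol).
Tabulated electron affinity (kJ/mol): B 27, Si 134, As 78, Te 190.
So from lowest to highest: B < As < Si < Te.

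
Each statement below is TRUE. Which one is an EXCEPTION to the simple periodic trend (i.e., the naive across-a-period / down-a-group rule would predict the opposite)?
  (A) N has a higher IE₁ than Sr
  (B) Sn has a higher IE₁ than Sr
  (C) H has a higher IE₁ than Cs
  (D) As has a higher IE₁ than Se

(D)

The general trend: IE₁ increases across a period and decreases down a group.
(A) N (period 2, group 15) vs Sr (period 5, group 2): the stated order agrees with the simple trend.
(B) Sn (period 5, group 14) vs Sr (period 5, group 2): the stated order agrees with the simple trend.
(C) H (period 1, group 1) vs Cs (period 6, group 1): the stated order agrees with the simple trend.
(D) As (period 4, group 15) vs Se (period 4, group 16): the stated order contradicts the simple trend.
The exception is (D): Se (4p⁴) ionizes more easily than half-filled As (4p³).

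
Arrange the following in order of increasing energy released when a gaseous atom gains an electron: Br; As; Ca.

Ca < As < Br

Ca is in period 4, group 2; As is in period 4, group 15; Br is in period 4, group 17.
EA tends to increase across a period and decrease down a group, though the pattern is less regular than for IE or radius.
All lie in period 4, so electron affinity increases left to right.
So from lowest to highest: Ca < As < Br.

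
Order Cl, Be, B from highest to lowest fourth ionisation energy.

B > Be > Cl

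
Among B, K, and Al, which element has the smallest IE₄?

K

The fourth ionization energy removes an electron from the +3 ion. For each element: B³⁺ is the bare [He] core; K³⁺ is already 2 electrons into the core; Al³⁺ is the bare [Ne] core.
All of these are removing an electron from a noble-gas core or deeper; the smaller core (lower principal quantum number) is held far more tightly, and within a period the higher nuclear charge binds the same core more tightly.
The numbers (kJ/mol): B 25026, K 5877, Al 11577.
Putting it together, IE_4: K < Al < B.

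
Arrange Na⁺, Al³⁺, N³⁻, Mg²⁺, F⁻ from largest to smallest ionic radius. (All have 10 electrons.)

All of these have 10 electrons, so size is governed by nuclear charge alone: the more protons, the stronger the pull on the same electron cloud, and the smaller the ion.
Nuclear charges: Al³⁺ (Z=13), Mg²⁺ (Z=12), Na⁺ (Z=11), F⁻ (Z=9), N³⁻ (Z=7).
Largest to smallest: N³⁻ > F⁻ > Na⁺ > Mg²⁺ > Al³⁺.

N³⁻ > F⁻ > Na⁺ > Mg²⁺ > Al³⁺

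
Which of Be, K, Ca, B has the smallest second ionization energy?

After 1 electron has been removed, what remains? Be⁺ still has 1 valence electron; K⁺ is the bare [Ar] core; Ca⁺ still has 1 valence electron; B⁺ still has 2 valence electrons.
Core electrons are held far more tightly than valence electrons, so K tops the IE_2 order.
Valence configurations: Be⁺ [He]2s¹, Ca⁺ [Ar]4s¹, B⁺ [He]2s².
Approximate IE_2 values (kJ/mol): Be 1757, K 3052, Ca 1145, B 2427.
Hence IE_2: Ca < Be < B < K.

Ca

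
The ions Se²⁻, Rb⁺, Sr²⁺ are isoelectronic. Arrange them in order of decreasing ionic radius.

Se²⁻ > Rb⁺ > Sr²⁺

All of these have 36 electrons, so size is governed by nuclear charge alone: the more protons, the stronger the pull on the same electron cloud, and the smaller the ion.
Nuclear charges: Sr²⁺ (Z=38), Rb⁺ (Z=37), Se²⁻ (Z=34).
Largest to smallest: Se²⁻ > Rb⁺ > Sr²⁺.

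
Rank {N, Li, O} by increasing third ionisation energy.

The third ionization energy removes an electron from the +2 ion. For each element: N²⁺ still has 3 valence electrons; Li²⁺ is already 1 electron into the core; O²⁺ still has 4 valence electrons.
Breaking into a closed-shell core is much more expensive than removing a leftover valence electron — Li has the largest IE_3 here.
Valence configurations: N²⁺ [He]2s²2p¹, O²⁺ [He]2s²2p².
Approximate IE_3 values (kJ/mol): N 4578, Li 11815, O 5300.
Hence IE_3: N < O < Li.

N < O < Li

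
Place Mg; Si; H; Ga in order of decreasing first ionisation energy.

H > Si > Mg > Ga

H is in period 1, group 1; Mg is in period 3, group 2; Si is in period 3, group 14; Ga is in period 4, group 13.
IE₁ increases left→right with effective nuclear charge and decreases top→bottom as the valence shell moves farther out.
Here both period and group differ, so the two effects have to be weighed against each other.
Mg > Ga: period and group pull opposite ways; the down-group shift dominates (738 vs 579 kJ/mol).
Si > Mg: Si lies to the right of Mg in period 3, so the across-period effect alone puts Si higher.
H > Si: the two effects oppose for this pair; the down-group effect wins (1312 vs 786 kJ/mol).
Approximate values (kJ/mol): H 1312, Mg 738, Si 786, Ga 579.
So from highest to lowest: H > Si > Mg > Ga.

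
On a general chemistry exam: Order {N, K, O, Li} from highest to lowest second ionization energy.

After 1 electron has been removed, what remains? N⁺ still has 4 valence electrons; K⁺ is the bare [Ar] core; O⁺ still has 5 valence electrons; Li⁺ is the bare [He] core.
Usually core removal costs more than valence removal, but here the competition is close: a tightly held n=2 valence electron can cost more to remove than an n=3 core electron, so the actual values have to decide it.
Valence configurations: N⁺ [He]2s²2p², O⁺ [He]2s²2p³.
Tabulated IE_2 (kJ/mol): N 2856, K 3052, O 3388, Li 7298.
Putting it together, IE_2: N < K < O < Li.

Li > O > K > N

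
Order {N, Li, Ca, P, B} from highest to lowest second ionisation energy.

IE_2 is the cost of taking one more electron from the +1 cation: N⁺ still has 4 valence electrons; Li⁺ is the bare [He] core; Ca⁺ still has 1 valence electron; P⁺ still has 4 valence electrons; B⁺ still has 2 valence electrons.
Pulling an electron out of a noble-gas core costs far more than removing a remaining valence electron, so Li sits at the high end of IE_2.
Valence configurations: N⁺ [He]2s²2p², Ca⁺ [Ar]4s¹, P⁺ [Ne]3s²3p², B⁺ [He]2s².
Tabulated IE_2 (kJ/mol): N 2856, Li 7298, Ca 1145, P 1907, B 2427.
Hence IE_2: Ca < P < B < N < Li.

Li, N, B, P, Ca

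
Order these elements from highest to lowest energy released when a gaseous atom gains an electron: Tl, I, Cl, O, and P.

Cl > I > O > P > Tl

O is in period 2, group 16; P is in period 3, group 15; Cl is in period 3, group 17; I is in period 5, group 17; Tl is in period 6, group 13.
Adding an electron releases more energy for atoms nearer the top right (short of the noble gases).
Here both period and group differ, so the two effects have to be weighed against each other.
P > Tl: both effects reinforce here, so P is clearly the higher of the two.
O > P: both effects reinforce here, so O is clearly the higher of the two.
I > O: the two effects oppose for this pair; the across-period effect wins (295 vs 141 kJ/mol).
Cl > I: Cl sits above I in group 17, so the down-group effect alone puts Cl higher.
Approximate values (kJ/mol): O 141, P 72, Cl 349, I 295, Tl 19.
So from highest to lowest: Cl > I > O > P > Tl.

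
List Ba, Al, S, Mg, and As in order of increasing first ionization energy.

Ba, Al, Mg, As, S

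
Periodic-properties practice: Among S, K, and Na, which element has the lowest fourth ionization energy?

IE_4 is the cost of taking one more electron from the +3 cation: S³⁺ still has 3 valence electrons; K³⁺ is already 2 electrons into the core; Na³⁺ is already 2 electrons into the core.
Pulling an electron out of a noble-gas core costs far more than removing a remaining valence electron, so K and Na sit at the high end of IE_4.
The numbers (kJ/mol): S 4556, K 5877, Na 9543.
Overall IE_4 order: S < K < Na.

S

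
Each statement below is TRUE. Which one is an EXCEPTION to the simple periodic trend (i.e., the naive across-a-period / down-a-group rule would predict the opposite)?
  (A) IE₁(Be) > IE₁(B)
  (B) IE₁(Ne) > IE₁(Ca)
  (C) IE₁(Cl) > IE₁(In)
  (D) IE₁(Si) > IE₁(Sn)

(A)

The general trend: IE₁ increases across a period and decreases down a group.
(A) Be (period 2, group 2) vs B (period 2, group 13): the stated order contradicts the simple trend.
(B) Ne (period 2, group 18) vs Ca (period 4, group 2): the stated order agrees with the simple trend.
(C) Cl (period 3, group 17) vs In (period 5, group 13): the stated order agrees with the simple trend.
(D) Si (period 3, group 14) vs Sn (period 5, group 14): the stated order agrees with the simple trend.
The exception is (A): removing B's lone 2p electron is easier than breaking Be's filled 2s².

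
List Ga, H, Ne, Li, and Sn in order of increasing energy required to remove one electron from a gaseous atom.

Across a period the outer electron is held more tightly (higher IE₁); down a group it sits in a higher shell, more shielded, and comes off more easily.
Neither a single period nor a single group — weigh both effects.
Ga > Li: period and group pull opposite ways; the across-period shift dominates (579 vs 520 kJ/mol).
Sn > Ga: period and group pull opposite ways; the across-period shift dominates (709 vs 579 kJ/mol).
H > Sn: the two effects oppose for this pair; the down-group effect wins (1312 vs 709 kJ/mol).
Ne > H: period and group pull opposite ways; the across-period shift dominates (2081 vs 1312 kJ/mol).
Tabulated first ionization energy (kJ/mol): H 1312, Li 520, Ne 2081, Ga 579, Sn 709.
So from lowest to highest: Li < Ga < Sn < H < Ne.

Li, Ga, Sn, H, Ne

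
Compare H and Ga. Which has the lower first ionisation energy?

Ga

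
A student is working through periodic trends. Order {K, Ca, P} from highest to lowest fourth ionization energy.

IE_4 is the cost of taking one more electron from the +3 cation: K³⁺ is already 2 electrons into the core; Ca³⁺ is already 1 electron into the core; P³⁺ still has 2 valence electrons.
Core electrons are held far more tightly than valence electrons, so K and Ca top the IE_4 order.
Approximate IE_4 values (kJ/mol): K 5877, Ca 6491, P 4964.
So the fourth ionization energies run P < K < Ca.

Ca > K > P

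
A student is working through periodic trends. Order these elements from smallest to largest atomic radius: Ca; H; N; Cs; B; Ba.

H, N, B, Ca, Ba, Cs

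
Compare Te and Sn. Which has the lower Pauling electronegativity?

Sn

Sn is in period 5, group 14; Te is in period 5, group 16.
Electronegativity increases across a period and decreases down a group, tracking effective nuclear charge and atomic size.
All lie in period 5, so electronegativity increases left to right.
So Sn has the lower Pauling electronegativity (Sn < Te).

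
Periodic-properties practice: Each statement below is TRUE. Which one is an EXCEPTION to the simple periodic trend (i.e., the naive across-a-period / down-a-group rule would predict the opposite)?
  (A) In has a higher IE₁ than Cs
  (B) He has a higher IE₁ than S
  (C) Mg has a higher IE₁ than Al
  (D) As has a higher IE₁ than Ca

The general trend: IE₁ increases across a period and decreases down a group.
(A) In (period 5, group 13) vs Cs (period 6, group 1): the stated order agrees with the simple trend.
(B) He (period 1, group 18) vs S (period 3, group 16): the stated order agrees with the simple trend.
(C) Mg (period 3, group 2) vs Al (period 3, group 13): the stated order contradicts the simple trend.
(D) As (period 4, group 15) vs Ca (period 4, group 2): the stated order agrees with the simple trend.
The exception is (C): Al's single 3p electron is easier to remove than one from Mg's filled 3s².

(C)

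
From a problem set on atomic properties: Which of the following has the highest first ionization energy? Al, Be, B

Removing the outermost electron gets harder across a period and easier down a group.
Neither a single period nor a single group — weigh both effects.
B > Al: they share group 13; the group trend gives B the larger value.
Be > B: this pair runs against the simple trend — see the exception note.
Note the exception: Be has a higher first ionization energy than B, contrary to the simple trend — removing B's lone 2p electron is easier than breaking Be's filled 2s².
Tabulated first ionization energy (kJ/mol): Be 900, B 801, Al 578.
The highest first ionization energy among these belongs to Be.

Be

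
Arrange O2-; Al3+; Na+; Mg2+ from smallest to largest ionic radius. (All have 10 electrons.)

All of these have 10 electrons, so size is governed by nuclear charge alone: the more protons, the stronger the pull on the same electron cloud, and the smaller the ion.
Nuclear charges: Al3+ (Z=13), Mg2+ (Z=12), Na+ (Z=11), O2- (Z=8).
Smallest to largest: Al3+ < Mg2+ < Na+ < O2-.

Al3+, Mg2+, Na+, O2-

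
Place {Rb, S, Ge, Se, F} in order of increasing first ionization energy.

Rb < Ge < Se < S < F

F is in period 2, group 17; S is in period 3, group 16; Ge is in period 4, group 14; Se is in period 4, group 16; Rb is in period 5, group 1.
IE₁ increases left→right with effective nuclear charge and decreases top→bottom as the valence shell moves farther out.
Neither a single period nor a single group — weigh both effects.
Ge > Rb: both effects reinforce here, so Ge is clearly the higher of the two.
Se > Ge: Se lies to the right of Ge in period 4, so the across-period effect alone puts Se higher.
S > Se: S sits above Se in group 16, so the down-group effect alone puts S higher.
F > S: both effects reinforce here, so F is clearly the higher of the two.
Approximate values (kJ/mol): F 1681, S 1000, Ge 762, Se 941, Rb 403.
So from lowest to highest: Rb < Ge < Se < S < F.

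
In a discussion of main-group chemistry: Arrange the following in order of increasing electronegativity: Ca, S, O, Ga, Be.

Ca, Be, Ga, S, O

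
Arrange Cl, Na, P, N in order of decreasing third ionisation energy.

Na > N > Cl > P

Consider each +2 ion: Cl²⁺ still has 5 valence electrons; Na²⁺ is already 1 electron into the core; P²⁺ still has 3 valence electrons; N²⁺ still has 3 valence electrons.
Core electrons are held far more tightly than valence electrons, so Na tops the IE_3 order.
Valence configurations: Cl²⁺ [Ne]3s²3p³, P²⁺ [Ne]3s²3p¹, N²⁺ [He]2s²2p¹.
Approximate IE_3 values (kJ/mol): Cl 3822, Na 6910, P 2914, N 4578.
So the third ionization energies run P < Cl < N < Na.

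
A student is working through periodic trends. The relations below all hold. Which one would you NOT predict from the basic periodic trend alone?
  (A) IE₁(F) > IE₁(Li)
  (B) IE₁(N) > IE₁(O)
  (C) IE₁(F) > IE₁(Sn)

(B)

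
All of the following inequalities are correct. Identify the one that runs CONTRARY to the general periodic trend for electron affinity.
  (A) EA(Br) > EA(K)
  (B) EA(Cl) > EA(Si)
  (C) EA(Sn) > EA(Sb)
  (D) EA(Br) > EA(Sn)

The general trend: electron affinity increases across a period and decreases down a group.
(A) Br (period 4, group 17) vs K (period 4, group 1): the stated order agrees with the simple trend.
(B) Cl (period 3, group 17) vs Si (period 3, group 14): the stated order agrees with the simple trend.
(C) Sn (period 5, group 14) vs Sb (period 5, group 15): the stated order contradicts the simple trend.
(D) Br (period 4, group 17) vs Sn (period 5, group 14): the stated order agrees with the simple trend.
The exception is (C): adding an electron to Sb's half-filled 5p³ is unfavourable, so Sn has the more exothermic EA.

(C)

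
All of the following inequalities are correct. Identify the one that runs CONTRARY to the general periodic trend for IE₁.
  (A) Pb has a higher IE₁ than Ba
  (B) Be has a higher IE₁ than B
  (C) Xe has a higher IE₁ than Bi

The general trend: IE₁ increases across a period and decreases down a group.
(A) Pb (period 6, group 14) vs Ba (period 6, group 2): the stated order agrees with the simple trend.
(B) Be (period 2, group 2) vs B (period 2, group 13): the stated order contradicts the simple trend.
(C) Xe (period 5, group 18) vs Bi (period 6, group 15): the stated order agrees with the simple trend.
The exception is (B): removing B's lone 2p electron is easier than breaking Be's filled 2s².

(B)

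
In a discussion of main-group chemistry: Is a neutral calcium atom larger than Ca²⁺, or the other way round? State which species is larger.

Ca

Forming Ca²⁺ removes 2 electrons from Ca. Fewer electrons for the same nuclear charge means less shielding and a higher Z_eff on the remaining electrons, and for main-group metals the entire outer shell is lost.
A cation is smaller than its parent atom: Ca²⁺ < Ca.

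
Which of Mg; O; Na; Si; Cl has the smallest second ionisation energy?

Mg

The second ionization energy removes an electron from the +1 ion. For each element: Mg⁺ still has 1 valence electron; O⁺ still has 5 valence electrons; Na⁺ is the bare [Ne] core; Si⁺ still has 3 valence electrons; Cl⁺ still has 6 valence electrons.
Breaking into a closed-shell core is much more expensive than removing a leftover valence electron — Na has the largest IE_2 here.
Valence configurations: Mg⁺ [Ne]3s¹, O⁺ [He]2s²2p³, Si⁺ [Ne]3s²3p¹, Cl⁺ [Ne]3s²3p⁴.
Tabulated IE_2 (kJ/mol): Mg 1451, O 3388, Na 4562, Si 1577, Cl 2298.
Hence IE_2: Mg < Si < Cl < O < Na.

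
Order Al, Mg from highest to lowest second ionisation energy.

Al, Mg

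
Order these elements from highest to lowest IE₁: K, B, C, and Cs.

B is in period 2, group 13; C is in period 2, group 14; K is in period 4, group 1; Cs is in period 6, group 1.
Across a period the outer electron is held more tightly (higher IE₁); down a group it sits in a higher shell, more shielded, and comes off more easily.
Here both period and group differ, so the two effects have to be weighed against each other.
K > Cs: they share group 1; the group trend gives K the larger value.
B > K: both effects reinforce here, so B is clearly the higher of the two.
C > B: both are in period 2; the period trend gives C the larger value.
For reference (kJ/mol): B 801, C 1086, K 419, Cs 376.
So from highest to lowest: C > B > K > Cs.

C, B, K, Cs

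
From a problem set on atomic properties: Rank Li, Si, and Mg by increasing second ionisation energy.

The second ionization energy removes an electron from the +1 ion. For each element: Li⁺ is the bare [He] core; Si⁺ still has 3 valence electrons; Mg⁺ still has 1 valence electron.
Core electrons are held far more tightly than valence electrons, so Li tops the IE_2 order.
Valence configurations: Si⁺ [Ne]3s²3p¹, Mg⁺ [Ne]3s¹.
The numbers (kJ/mol): Li 7298, Si 1577, Mg 1451.
Overall IE_2 order: Mg < Si < Li.

Mg < Si < Li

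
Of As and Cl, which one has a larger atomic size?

As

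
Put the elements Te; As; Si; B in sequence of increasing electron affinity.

B, As, Si, Te

EA tends to increase across a period and decrease down a group, though the pattern is less regular than for IE or radius.
These sit on a diagonal, where the across-period and down-group effects partly cancel.
As > B: period and group pull opposite ways; the across-period shift dominates (78 vs 27 kJ/mol).
Si > As: period and group pull opposite ways; the down-group shift dominates (134 vs 78 kJ/mol).
Te > Si: the two effects oppose for this pair; the across-period effect wins (190 vs 134 kJ/mol).
Tabulated electron affinity (kJ/mol): B 27, Si 134, As 78, Te 190.
So from lowest to highest: B < As < Si < Te.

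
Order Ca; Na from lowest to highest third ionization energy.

Ca < Na

Consider each +2 ion: Ca²⁺ is the bare [Ar] core; Na²⁺ is already 1 electron into the core.
All of these are removing an electron from a noble-gas core or deeper; the smaller core (lower principal quantum number) is held far more tightly, and within a period the higher nuclear charge binds the same core more tightly.
Tabulated IE_3 (kJ/mol): Ca 4912, Na 6910.
Hence IE_3: Ca < Na.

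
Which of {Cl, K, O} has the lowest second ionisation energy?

The second ionization energy removes an electron from the +1 ion. For each element: Cl⁺ still has 6 valence electrons; K⁺ is the bare [Ar] core; O⁺ still has 5 valence electrons.
Usually core removal costs more than valence removal, but here the competition is close: a tightly held n=2 valence electron can cost more to remove than an n=3 core electron, so the actual values have to decide it.
Valence configurations: Cl⁺ [Ne]3s²3p⁴, O⁺ [He]2s²2p³.
Approximate IE_2 values (kJ/mol): Cl 2298, K 3052, O 3388.
Hence IE_2: Cl < K < O.

Cl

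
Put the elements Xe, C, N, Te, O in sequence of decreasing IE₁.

N, O, Xe, C, Te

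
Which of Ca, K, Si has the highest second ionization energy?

The second ionization energy removes an electron from the +1 ion. For each element: Ca⁺ still has 1 valence electron; K⁺ is the bare [Ar] core; Si⁺ still has 3 valence electrons.
Core electrons are held far more tightly than valence electrons, so K tops the IE_2 order.
Valence configurations: Ca⁺ [Ar]4s¹, Si⁺ [Ne]3s²3p¹.
Approximate IE_2 values (kJ/mol): Ca 1145, K 3052, Si 1577.
Hence IE_2: Ca < Si < K.

K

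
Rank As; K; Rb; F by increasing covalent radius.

F < As < K < Rb

Atomic radius shrinks across a period as nuclear charge pulls the same shell inward, and grows down a group as new shells are added.
Neither a single period nor a single group — weigh both effects.
As > F: both effects reinforce here, so As is clearly the larger of the two.
K > As: K lies to the left of As in period 4, so the across-period effect alone puts K larger.
Rb > K: they share group 1; the group trend gives Rb the larger value.
For reference (pm): F 64, K 196, As 121, Rb 210.
So from smallest to largest: F < As < K < Rb.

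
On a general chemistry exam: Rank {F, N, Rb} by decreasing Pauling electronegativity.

N is in period 2, group 15; F is in period 2, group 17; Rb is in period 5, group 1.
Electronegativity increases across a period and decreases down a group, tracking effective nuclear charge and atomic size.
Neither a single period nor a single group — weigh both effects.
N > Rb: both effects reinforce here, so N is clearly the higher of the two.
F > N: F lies to the right of N in period 2, so the across-period effect alone puts F higher.
Tabulated electronegativity (Pauling): N 3.04, F 3.98, Rb 0.82.
So from highest to lowest: F > N > Rb.

F > N > Rb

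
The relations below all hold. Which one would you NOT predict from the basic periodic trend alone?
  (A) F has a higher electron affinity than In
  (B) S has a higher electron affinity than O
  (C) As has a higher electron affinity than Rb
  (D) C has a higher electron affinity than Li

(B)

The general trend: electron affinity increases across a period and decreases down a group.
(A) F (period 2, group 17) vs In (period 5, group 13): the stated order agrees with the simple trend.
(B) S (period 3, group 16) vs O (period 2, group 16): the stated order contradicts the simple trend.
(C) As (period 4, group 15) vs Rb (period 5, group 1): the stated order agrees with the simple trend.
(D) C (period 2, group 14) vs Li (period 2, group 1): the stated order agrees with the simple trend.
The exception is (B): the compact 2p subshell of O repels the added electron more than S's larger 3p does.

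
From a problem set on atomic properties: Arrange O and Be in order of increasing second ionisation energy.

Consider each +1 ion: O⁺ still has 5 valence electrons; Be⁺ still has 1 valence electron.
All are still removing valence electrons, so compare the +1 ions as you would atoms: IE_2 generally rises across a period (higher Z_eff) and falls down a group (larger shell), subject to the usual subshell exceptions.
Valence configurations: O⁺ [He]2s²2p³, Be⁺ [He]2s¹.
Tabulated IE_2 (kJ/mol): O 3388, Be 1757.
Overall IE_2 order: Be < O.

Be < O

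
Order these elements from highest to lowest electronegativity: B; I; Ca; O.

O > I > B > Ca

EN rises left→right (higher Z_eff, smaller atoms) and falls top→bottom (larger, more shielded atoms).
These span different periods and groups, so the two trends combine.
B > Ca: relative to Ca, both the across-period and down-group shifts push B's electronegativity up.
I > B: the two effects oppose for this pair; the across-period effect wins (2.66 vs 2.04).
O > I: period and group pull opposite ways; the down-group shift dominates (3.44 vs 2.66).
For reference (Pauling): B 2.04, O 3.44, Ca 1.00, I 2.66.
So from highest to lowest: O > I > B > Ca.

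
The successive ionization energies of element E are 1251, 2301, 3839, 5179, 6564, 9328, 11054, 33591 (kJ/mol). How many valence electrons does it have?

7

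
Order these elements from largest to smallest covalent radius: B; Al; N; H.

Across a period the added protons contract the valence shell; down a group each new principal shell makes the atom larger.
Neither a single period nor a single group — weigh both effects.
N > H: the two effects oppose for this pair; the down-group effect wins (71 vs 32 pm).
B > N: both are in period 2; the period trend gives B the larger value.
Al > B: Al sits below B in group 13, so the down-group effect alone puts Al larger.
Approximate values (pm): H 32, B 85, N 71, Al 126.
So from largest to smallest: Al > B > N > H.

Al > B > N > H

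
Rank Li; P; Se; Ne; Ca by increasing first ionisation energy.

Li, Ca, Se, P, Ne

Li is in period 2, group 1; Ne is in period 2, group 18; P is in period 3, group 15; Ca is in period 4, group 2; Se is in period 4, group 16.
First ionization energy rises across a period (greater Z_eff holds electrons more tightly) and falls down a group (valence electrons are farther from the nucleus).
These span different periods and groups, so the two trends combine.
Ca > Li: the two effects oppose for this pair; the across-period effect wins (590 vs 520 kJ/mol).
Se > Ca: both are in period 4; the period trend gives Se the larger value.
P > Se: the two effects oppose for this pair; the down-group effect wins (1012 vs 941 kJ/mol).
Ne > P: relative to P, both the across-period and down-group shifts push Ne's first ionization energy up.
Tabulated first ionization energy (kJ/mol): Li 520, Ne 2081, P 1012, Ca 590, Se 941.
So from lowest to highest: Li < Ca < Se < P < Ne.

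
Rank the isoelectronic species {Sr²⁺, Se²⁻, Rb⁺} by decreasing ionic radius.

All of these have 36 electrons, so size is governed by nuclear charge alone: the more protons, the stronger the pull on the same electron cloud, and the smaller the ion.
Nuclear charges: Sr²⁺ (Z=38), Rb⁺ (Z=37), Se²⁻ (Z=34).
Largest to smallest: Se²⁻ > Rb⁺ > Sr²⁺.

Se²⁻ > Rb⁺ > Sr²⁺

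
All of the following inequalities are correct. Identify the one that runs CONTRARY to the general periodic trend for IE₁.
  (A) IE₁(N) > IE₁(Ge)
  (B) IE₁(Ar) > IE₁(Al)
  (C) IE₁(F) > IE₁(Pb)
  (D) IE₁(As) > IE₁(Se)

(D)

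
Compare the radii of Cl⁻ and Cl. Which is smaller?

Cl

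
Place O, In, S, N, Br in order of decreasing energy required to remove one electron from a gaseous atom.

Across a period the outer electron is held more tightly (higher IE₁); down a group it sits in a higher shell, more shielded, and comes off more easily.
Here both period and group differ, so the two effects have to be weighed against each other.
S > In: relative to In, both the across-period and down-group shifts push S's first ionization energy up.
Br > S: period and group pull opposite ways; the across-period shift dominates (1140 vs 1000 kJ/mol).
O > Br: the two effects oppose for this pair; the down-group effect wins (1314 vs 1140 kJ/mol).
N > O: this pair runs against the simple trend — see the exception note.
Note the exception: N has a higher first ionization energy than O, contrary to the simple trend — pairing an electron in O's 2p⁴ costs repulsion energy, so O ionizes more easily than half-filled N (2p³).
Approximate values (kJ/mol): N 1402, O 1314, S 1000, Br 1140, In 558.
So from highest to lowest: N > O > Br > S > In.

N > O > Br > S > In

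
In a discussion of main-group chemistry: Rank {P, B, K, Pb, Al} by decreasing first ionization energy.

P > B > Pb > Al > K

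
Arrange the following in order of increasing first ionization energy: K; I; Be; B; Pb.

Be is in period 2, group 2; B is in period 2, group 13; K is in period 4, group 1; I is in period 5, group 17; Pb is in period 6, group 14.
Across a period the outer electron is held more tightly (higher IE₁); down a group it sits in a higher shell, more shielded, and comes off more easily.
Neither a single period nor a single group — weigh both effects.
Pb > K: the two effects oppose for this pair; the across-period effect wins (716 vs 419 kJ/mol).
B > Pb: period and group pull opposite ways; the down-group shift dominates (801 vs 716 kJ/mol).
Be > B: this pair runs against the simple trend — see the exception note.
I > Be: period and group pull opposite ways; the across-period shift dominates (1008 vs 900 kJ/mol).
Note the exception: Be has a higher first ionization energy than B, contrary to the simple trend — removing B's lone 2p electron is easier than breaking Be's filled 2s².
Tabulated first ionization energy (kJ/mol): Be 900, B 801, K 419, I 1008, Pb 716.
So from lowest to highest: K < Pb < B < Be < I.

K < Pb < B < Be < I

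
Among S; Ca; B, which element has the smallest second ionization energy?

Ca

Consider each +1 ion: S⁺ still has 5 valence electrons; Ca⁺ still has 1 valence electron; B⁺ still has 2 valence electrons.
All are still removing valence electrons, so compare the +1 ions as you would atoms: IE_2 generally rises across a period (higher Z_eff) and falls down a group (larger shell), subject to the usual subshell exceptions.
Valence configurations: S⁺ [Ne]3s²3p³, Ca⁺ [Ar]4s¹, B⁺ [He]2s².
Tabulated IE_2 (kJ/mol): S 2252, Ca 1145, B 2427.
Putting it together, IE_2: Ca < S < B.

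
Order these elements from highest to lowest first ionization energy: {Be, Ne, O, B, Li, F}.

Ne > F > O > Be > B > Li

Li is in period 2, group 1; Be is in period 2, group 2; B is in period 2, group 13; O is in period 2, group 16; F is in period 2, group 17; Ne is in period 2, group 18.
Across a period the outer electron is held more tightly (higher IE₁); down a group it sits in a higher shell, more shielded, and comes off more easily.
All lie in period 2; the across-period trend (first ionization energy increases left to right) applies, with the exception below.
Note the exception: Be has a higher first ionization energy than B, contrary to the simple trend — removing B's lone 2p electron is easier than breaking Be's filled 2s².
For reference (kJ/mol): Li 520, Be 900, B 801, O 1314, F 1681, Ne 2081.
So from highest to lowest: Ne > F > O > Be > B > Li.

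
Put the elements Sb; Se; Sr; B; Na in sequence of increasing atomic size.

Radius decreases left→right (rising Z_eff, same n) and increases top→bottom (higher n).
Neither a single period nor a single group — weigh both effects.
Se > B: period and group pull opposite ways; the down-group shift dominates (116 vs 85 pm).
Sb > Se: relative to Se, both the across-period and down-group shifts push Sb's atomic radius up.
Na > Sb: the two effects oppose for this pair; the across-period effect wins (155 vs 140 pm).
Sr > Na: period and group pull opposite ways; the down-group shift dominates (185 vs 155 pm).
For reference (pm): B 85, Na 155, Se 116, Sr 185, Sb 140.
So from smallest to largest: B < Se < Sb < Na < Sr.

B < Se < Sb < Na < Sr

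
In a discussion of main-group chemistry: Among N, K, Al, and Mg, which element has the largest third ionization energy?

The third ionization energy removes an electron from the +2 ion. For each element: N²⁺ still has 3 valence electrons; K²⁺ is already 1 electron into the core; Al²⁺ still has 1 valence electron; Mg²⁺ is the bare [Ne] core.
Usually core removal costs more than valence removal, but here the competition is close: a tightly held n=2 valence electron can cost more to remove than an n=3 core electron, so the actual values have to decide it.
Valence configurations: N²⁺ [He]2s²2p¹, Al²⁺ [Ne]3s¹.
The numbers (kJ/mol): N 4578, K 4420, Al 2745, Mg 7733.
Putting it together, IE_3: Al < K < N < Mg.

Mg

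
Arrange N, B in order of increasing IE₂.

IE_2 is the cost of taking one more electron from the +1 cation: N⁺ still has 4 valence electrons; B⁺ still has 2 valence electrons.
All are still removing valence electrons, so compare the +1 ions as you would atoms: IE_2 generally rises across a period (higher Z_eff) and falls down a group (larger shell), subject to the usual subshell exceptions.
Valence configurations: N⁺ [He]2s²2p², B⁺ [He]2s².
Tabulated IE_2 (kJ/mol): N 2856, B 2427.
So the second ionization energies run B < N.

B, N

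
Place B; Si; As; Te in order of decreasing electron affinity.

B is in period 2, group 13; Si is in period 3, group 14; As is in period 4, group 15; Te is in period 5, group 16.
Electron affinity generally becomes more exothermic across a period toward the halogens and less exothermic down a group.
These sit on a diagonal, where the across-period and down-group effects partly cancel.
As > B: period and group pull opposite ways; the across-period shift dominates (78 vs 27 kJ/mol).
Si > As: the two effects oppose for this pair; the down-group effect wins (134 vs 78 kJ/mol).
Te > Si: period and group pull opposite ways; the across-period shift dominates (190 vs 134 kJ/mol).
For reference (kJ/mol): B 27, Si 134, As 78, Te 190.
So from highest to lowest: Te > Si > As > B.

Te > Si > As > B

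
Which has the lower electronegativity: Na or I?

Na

Na is in period 3, group 1; I is in period 5, group 17.
Smaller atoms with higher effective nuclear charge are more electronegative.
Neither a single period nor a single group — weigh both effects.
I > Na: period and group pull opposite ways; the across-period shift dominates (2.66 vs 0.93).
Approximate values (Pauling): Na 0.93, I 2.66.
So Na has the lower electronegativity (Na < I).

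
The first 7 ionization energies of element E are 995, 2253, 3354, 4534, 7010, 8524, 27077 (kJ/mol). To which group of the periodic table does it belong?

Look for the largest jump between consecutive ionization energies: IE7/IE6 ≈ 3.2, far larger than any earlier ratio.
That jump marks the point where a core electron is being removed. So the atom has 6 valence electrons.
A main-group element with 6 valence electrons is in group 16.

Group 16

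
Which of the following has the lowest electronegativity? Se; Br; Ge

Ge

Ge is in period 4, group 14; Se is in period 4, group 16; Br is in period 4, group 17.
Electronegativity increases across a period and decreases down a group, tracking effective nuclear charge and atomic size.
All lie in period 4, so electronegativity increases left to right.
The lowest electronegativity among these belongs to Ge.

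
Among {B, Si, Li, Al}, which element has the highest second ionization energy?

IE_2 is the cost of taking one more electron from the +1 cation: B⁺ still has 2 valence electrons; Si⁺ still has 3 valence electrons; Li⁺ is the bare [He] core; Al⁺ still has 2 valence electrons.
Core electrons are held far more tightly than valence electrons, so Li tops the IE_2 order.
Valence configurations: B⁺ [He]2s², Si⁺ [Ne]3s²3p¹, Al⁺ [Ne]3s².
Si⁺ loses a lone 3p electron whereas Al⁺ must break into a filled 3s² pair, so IE_2(Al) > IE_2(Si) even though Si has the higher nuclear charge.
The numbers (kJ/mol): B 2427, Si 1577, Li 7298, Al 1817.
Putting it together, IE_2: Si < Al < B < Li.

Li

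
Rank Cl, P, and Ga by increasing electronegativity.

Ga, P, Cl

P is in period 3, group 15; Cl is in period 3, group 17; Ga is in period 4, group 13.
Atoms toward the upper right of the periodic table pull bonding electrons most strongly.
Neither a single period nor a single group — weigh both effects.
P > Ga: both effects reinforce here, so P is clearly the higher of the two.
Cl > P: Cl lies to the right of P in period 3, so the across-period effect alone puts Cl higher.
For reference (Pauling): P 2.19, Cl 3.16, Ga 1.81.
So from lowest to highest: Ga < P < Cl.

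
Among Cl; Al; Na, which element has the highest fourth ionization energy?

IE_4 is the cost of taking one more electron from the +3 cation: Cl³⁺ still has 4 valence electrons; Al³⁺ is the bare [Ne] core; Na³⁺ is already 2 electrons into the core.
Pulling an electron out of a noble-gas core costs far more than removing a remaining valence electron, so Na and Al sit at the high end of IE_4.
Approximate IE_4 values (kJ/mol): Cl 5159, Al 11577, Na 9543.
Overall IE_4 order: Cl < Na < Al.

Al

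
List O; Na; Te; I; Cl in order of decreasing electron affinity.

Cl, I, Te, O, Na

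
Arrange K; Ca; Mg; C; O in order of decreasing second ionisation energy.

The second ionization energy removes an electron from the +1 ion. For each element: K⁺ is the bare [Ar] core; Ca⁺ still has 1 valence electron; Mg⁺ still has 1 valence electron; C⁺ still has 3 valence electrons; O⁺ still has 5 valence electrons.
Usually core removal costs more than valence removal, but here the competition is close: a tightly held n=2 valence electron can cost more to remove than an n=3 core electron, so the actual values have to decide it.
Valence configurations: Ca⁺ [Ar]4s¹, Mg⁺ [Ne]3s¹, C⁺ [He]2s²2p¹, O⁺ [He]2s²2p³.
The numbers (kJ/mol): K 3052, Ca 1145, Mg 1451, C 2353, O 3388.
Overall IE_2 order: Ca < Mg < C < K < O.

O, K, C, Mg, Ca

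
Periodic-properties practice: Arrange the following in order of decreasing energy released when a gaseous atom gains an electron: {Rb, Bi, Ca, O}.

Adding an electron releases more energy for atoms nearer the top right (short of the noble gases).
Here both period and group differ, so the two effects have to be weighed against each other.
Rb > Ca: this pair runs against the simple trend — see the exception note.
Bi > Rb: the two effects oppose for this pair; the across-period effect wins (91 vs 47 kJ/mol).
O > Bi: relative to Bi, both the across-period and down-group shifts push O's electron affinity up.
Note the exception: Rb has a higher electron affinity than Ca, contrary to the simple trend — adding an electron to Ca (ns²) has to open a new, higher-energy np subshell, which is unfavourable.
For reference (kJ/mol): O 141, Ca 2, Rb 47, Bi 91.
So from highest to lowest: O > Bi > Rb > Ca.

O > Bi > Rb > Ca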